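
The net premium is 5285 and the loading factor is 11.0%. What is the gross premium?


Gross = net * (1 + loading)
= 5285 * (1 + 0.11)
= 5285 * 1.11
= 5866.35


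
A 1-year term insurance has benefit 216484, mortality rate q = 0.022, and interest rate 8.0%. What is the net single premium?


NSP = benefit * q * v
v = 1/(1+i) = 0.925926
NSP = 216484 * 0.022 * 0.925926
= 4409.8593


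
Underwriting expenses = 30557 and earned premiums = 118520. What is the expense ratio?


Expense ratio = expenses / premiums
= 30557 / 118520
= 0.2578


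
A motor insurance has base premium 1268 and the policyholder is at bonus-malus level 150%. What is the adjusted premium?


adjusted = base * BM_level / 100
= 1268 * 150 / 100
= 1268 * 1.5
= 1902.0


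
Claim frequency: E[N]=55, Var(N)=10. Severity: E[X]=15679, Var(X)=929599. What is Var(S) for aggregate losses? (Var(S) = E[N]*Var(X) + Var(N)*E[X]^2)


Var(S) = E[N]*Var(X) + Var(N)*E[X]^2
= 55*929599 + 10*15679^2
= 51127945 + 2458310410
= 2.5094e+09


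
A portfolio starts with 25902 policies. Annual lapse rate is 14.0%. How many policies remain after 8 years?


remaining = initial * (1 - lapse)^years
= 25902 * (1 - 0.14)^8
= 25902 * 0.299218
= 7750.3427


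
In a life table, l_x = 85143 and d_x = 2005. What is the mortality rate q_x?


q_x = d_x / l_x
= 2005 / 85143
= 0.0235


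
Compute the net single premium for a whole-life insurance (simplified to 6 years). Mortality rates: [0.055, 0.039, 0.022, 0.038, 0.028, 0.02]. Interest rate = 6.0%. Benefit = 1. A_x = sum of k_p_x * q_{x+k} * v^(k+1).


v = 0.943396
Year 0: k_p_x=1.0, q=0.055, term=0.051887
Year 1: k_p_x=0.945, q=0.039, term=0.032801
Year 2: k_p_x=0.908145, q=0.022, term=0.016775
Year 3: k_p_x=0.888166, q=0.038, term=0.026733
Year 4: k_p_x=0.854416, q=0.028, term=0.017877
Year 5: k_p_x=0.830492, q=0.02, term=0.011709
A_x = 0.1578


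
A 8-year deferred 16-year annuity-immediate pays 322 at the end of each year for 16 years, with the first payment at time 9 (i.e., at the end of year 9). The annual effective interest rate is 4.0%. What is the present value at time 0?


PV at time 8 of the 16-year annuity-immediate:
a_n = 322 * (1-(1+0.04)^(-16))/0.04 = 3752.0392
Discount back 8 years to time 0:
PV = 3752.0392 * (1+0.04)^(-8)
= 3752.0392 * 0.73069
= 2741.5783


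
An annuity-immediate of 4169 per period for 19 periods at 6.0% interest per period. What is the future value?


FV = PMT * ((1+i)^n - 1) / i
= 4169 * ((1.06)^19 - 1) / 0.06
= 4169 * (3.0256 - 1) / 0.06
= 140745.4054


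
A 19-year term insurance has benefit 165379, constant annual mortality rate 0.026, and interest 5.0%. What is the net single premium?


NSP = benefit * sum_{k=0}^{n-1} k_p_x * q * v^(k+1)
With constant q=0.026, v=0.952381
Sum = 0.260035
NSP = 165379 * 0.260035
= 43004.4086


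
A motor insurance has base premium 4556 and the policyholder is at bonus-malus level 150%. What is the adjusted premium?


adjusted = base * BM_level / 100
= 4556 * 150 / 100
= 4556 * 1.5
= 6834.0


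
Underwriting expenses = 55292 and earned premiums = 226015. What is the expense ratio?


Expense ratio = expenses / premiums
= 55292 / 226015
= 0.2446


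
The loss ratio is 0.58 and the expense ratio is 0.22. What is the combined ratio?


Combined ratio = loss ratio + expense ratio
= 0.58 + 0.22
= 0.8


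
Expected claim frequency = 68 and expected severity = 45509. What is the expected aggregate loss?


E[S] = E[N] * E[X]
= 68 * 45509
= 3.0946e+06


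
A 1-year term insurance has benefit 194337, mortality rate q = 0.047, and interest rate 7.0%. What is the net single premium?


NSP = benefit * q * v
v = 1/(1+i) = 0.934579
NSP = 194337 * 0.047 * 0.934579
= 8536.2981


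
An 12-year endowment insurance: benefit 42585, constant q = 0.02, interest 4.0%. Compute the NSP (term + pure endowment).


Term component = 7237.5798
Pure endowment = 12_p_x * v^12 * benefit = 0.784717 * 0.624597 * 42585 = 20872.2606
NSP = 28109.8404


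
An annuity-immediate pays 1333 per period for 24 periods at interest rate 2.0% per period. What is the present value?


PV = PMT * (1 - (1+i)^(-n)) / i
= 1333 * (1 - (1+0.02)^(-24)) / 0.02
= 1333 * (1 - 0.621721) / 0.02
= 1333 * 18.913926
= 25212.2628


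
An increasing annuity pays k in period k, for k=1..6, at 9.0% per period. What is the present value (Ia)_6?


(Ia)_n = sum_{k=1}^{n} k * v^k, v = 1/(1+i)
v = 0.917431
Sum computed term by term:
(Ia)_6 = 14.5783


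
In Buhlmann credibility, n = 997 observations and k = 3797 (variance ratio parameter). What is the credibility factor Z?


Z = n / (n + k)
= 997 / (997 + 3797)
= 997 / 4794
= 0.208


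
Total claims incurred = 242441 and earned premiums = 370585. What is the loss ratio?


Loss ratio = claims / premiums
= 242441 / 370585
= 0.6542


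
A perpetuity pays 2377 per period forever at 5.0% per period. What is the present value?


PV = PMT / i
= 2377 / 0.05
= 47540.0


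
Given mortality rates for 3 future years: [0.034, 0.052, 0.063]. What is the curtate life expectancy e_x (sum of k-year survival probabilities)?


e_x = sum_{k=1}^{n} k_p_x
k_p_x values:
  1_p_x = 0.966
  2_p_x = 0.915768
  3_p_x = 0.858075
e_x = 2.7398


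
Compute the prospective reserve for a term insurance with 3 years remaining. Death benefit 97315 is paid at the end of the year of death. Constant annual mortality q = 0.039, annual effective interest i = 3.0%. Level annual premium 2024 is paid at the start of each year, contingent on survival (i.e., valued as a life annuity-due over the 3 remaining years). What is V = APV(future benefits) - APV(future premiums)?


v = 1/(1+i) = 0.970874
APV(future benefits) per unit = sum_{k=0}^{2} k_p_x * q * v^(k+1) = 0.106153
APV(future benefits) = 97315 * 0.106153 = 10330.2382
Life annuity-due factor ä_{x:3} = sum_{k=0}^{2} k_p_x * v^k = 2.803517
APV(future premiums) = 2024 * 2.803517 = 5674.3181
V = 10330.2382 - 5674.3181
= 4655.9202


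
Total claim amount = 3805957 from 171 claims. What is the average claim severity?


severity = total / number
= 3805957 / 171
= 22257.0585


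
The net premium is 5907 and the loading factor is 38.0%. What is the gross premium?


Gross = net * (1 + loading)
= 5907 * (1 + 0.38)
= 5907 * 1.38
= 8151.66


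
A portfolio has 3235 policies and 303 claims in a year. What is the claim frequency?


frequency = claims / policies
= 303 / 3235
= 0.0937


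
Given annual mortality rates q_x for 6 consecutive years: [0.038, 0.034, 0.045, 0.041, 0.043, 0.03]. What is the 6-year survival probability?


p_k = 1 - q_k for each year
Survival = product of (1 - q_k)
= 0.962 * 0.966 * 0.955 * 0.959 * 0.957 * 0.97
= 0.7901


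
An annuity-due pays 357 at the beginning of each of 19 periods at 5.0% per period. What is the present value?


PV_due = PMT * (1-(1+i)^(-n))/i * (1+i)
PV_immediate = 4314.4595
PV_due = 4314.4595 * 1.05
= 4530.1825


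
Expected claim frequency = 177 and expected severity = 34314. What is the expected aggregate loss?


E[S] = E[N] * E[X]
= 177 * 34314
= 6.0736e+06


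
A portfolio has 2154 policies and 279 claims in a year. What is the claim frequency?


frequency = claims / policies
= 279 / 2154
= 0.1295


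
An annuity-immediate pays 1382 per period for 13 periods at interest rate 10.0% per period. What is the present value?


PV = PMT * (1 - (1+i)^(-n)) / i
= 1382 * (1 - (1+0.1)^(-13)) / 0.1
= 1382 * (1 - 0.289664) / 0.1
= 1382 * 7.103356
= 9816.8383


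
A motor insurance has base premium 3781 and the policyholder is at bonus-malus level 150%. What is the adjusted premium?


adjusted = base * BM_level / 100
= 3781 * 150 / 100
= 3781 * 1.5
= 5671.5


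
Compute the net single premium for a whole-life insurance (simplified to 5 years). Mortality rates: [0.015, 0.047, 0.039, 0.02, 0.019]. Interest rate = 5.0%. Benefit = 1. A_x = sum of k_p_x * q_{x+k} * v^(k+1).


v = 0.952381
Year 0: k_p_x=1.0, q=0.015, term=0.014286
Year 1: k_p_x=0.985, q=0.047, term=0.041991
Year 2: k_p_x=0.938705, q=0.039, term=0.031625
Year 3: k_p_x=0.902096, q=0.02, term=0.014843
Year 4: k_p_x=0.884054, q=0.019, term=0.013161
A_x = 0.1159


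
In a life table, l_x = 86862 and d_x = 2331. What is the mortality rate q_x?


q_x = d_x / l_x
= 2331 / 86862
= 0.0268


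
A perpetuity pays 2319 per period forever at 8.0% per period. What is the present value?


PV = PMT / i
= 2319 / 0.08
= 28987.5


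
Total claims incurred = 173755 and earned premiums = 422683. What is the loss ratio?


Loss ratio = claims / premiums
= 173755 / 422683
= 0.4111


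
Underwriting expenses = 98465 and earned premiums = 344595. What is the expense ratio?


Expense ratio = expenses / premiums
= 98465 / 344595
= 0.2857


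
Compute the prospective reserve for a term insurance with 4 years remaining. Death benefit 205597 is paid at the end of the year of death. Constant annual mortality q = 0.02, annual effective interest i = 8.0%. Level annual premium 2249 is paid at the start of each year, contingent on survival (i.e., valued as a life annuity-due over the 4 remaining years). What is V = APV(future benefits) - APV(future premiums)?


v = 1/(1+i) = 0.925926
APV(future benefits) per unit = sum_{k=0}^{3} k_p_x * q * v^(k+1) = 0.064406
APV(future benefits) = 205597 * 0.064406 = 13241.7572
Life annuity-due factor ä_{x:4} = sum_{k=0}^{3} k_p_x * v^k = 3.477944
APV(future premiums) = 2249 * 3.477944 = 7821.8964
V = 13241.7572 - 7821.8964
= 5419.8607


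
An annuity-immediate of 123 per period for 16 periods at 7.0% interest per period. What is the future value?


FV = PMT * ((1+i)^n - 1) / i
= 123 * ((1.07)^16 - 1) / 0.07
= 123 * (2.952164 - 1) / 0.07
= 3430.2306


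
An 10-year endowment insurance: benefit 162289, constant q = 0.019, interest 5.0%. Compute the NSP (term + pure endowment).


Term component = 22042.3184
Pure endowment = 10_p_x * v^10 * benefit = 0.825449 * 0.613913 * 162289 = 82240.5805
NSP = 104282.8989


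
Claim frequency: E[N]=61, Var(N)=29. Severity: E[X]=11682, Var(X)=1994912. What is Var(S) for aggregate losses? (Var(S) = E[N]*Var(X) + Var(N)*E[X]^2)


Var(S) = E[N]*Var(X) + Var(N)*E[X]^2
= 61*1994912 + 29*11682^2
= 121689632 + 3957604596
= 4.0793e+09


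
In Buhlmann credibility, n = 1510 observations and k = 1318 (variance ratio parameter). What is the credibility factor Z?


Z = n / (n + k)
= 1510 / (1510 + 1318)
= 1510 / 2828
= 0.5339


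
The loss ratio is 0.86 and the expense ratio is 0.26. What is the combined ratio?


Combined ratio = loss ratio + expense ratio
= 0.86 + 0.26
= 1.12


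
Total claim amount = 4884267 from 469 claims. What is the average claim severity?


severity = total / number
= 4884267 / 469
= 10414.2154


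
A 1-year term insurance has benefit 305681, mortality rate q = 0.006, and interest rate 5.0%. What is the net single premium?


NSP = benefit * q * v
v = 1/(1+i) = 0.952381
NSP = 305681 * 0.006 * 0.952381
= 1746.7486


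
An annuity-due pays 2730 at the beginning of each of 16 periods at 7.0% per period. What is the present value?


PV_due = PMT * (1-(1+i)^(-n))/i * (1+i)
PV_immediate = 25789.3507
PV_due = 25789.3507 * 1.07
= 27594.6052


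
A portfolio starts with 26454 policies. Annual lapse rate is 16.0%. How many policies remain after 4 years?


remaining = initial * (1 - lapse)^years
= 26454 * (1 - 0.16)^4
= 26454 * 0.497871
= 13170.689


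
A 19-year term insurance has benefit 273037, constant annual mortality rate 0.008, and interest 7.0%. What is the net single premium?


NSP = benefit * sum_{k=0}^{n-1} k_p_x * q * v^(k+1)
With constant q=0.008, v=0.934579
Sum = 0.078218
NSP = 273037 * 0.078218
= 21356.4703


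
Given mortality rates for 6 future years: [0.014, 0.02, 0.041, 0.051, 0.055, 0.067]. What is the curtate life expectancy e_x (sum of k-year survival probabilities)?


e_x = sum_{k=1}^{n} k_p_x
k_p_x values:
  1_p_x = 0.986
  2_p_x = 0.96628
  3_p_x = 0.926663
  4_p_x = 0.879403
  5_p_x = 0.831036
  6_p_x = 0.775356
e_x = 5.3647


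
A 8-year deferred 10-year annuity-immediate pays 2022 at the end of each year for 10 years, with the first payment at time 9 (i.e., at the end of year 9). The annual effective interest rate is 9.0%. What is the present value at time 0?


PV at time 8 of the 10-year annuity-immediate:
a_n = 2022 * (1-(1+0.09)^(-10))/0.09 = 12976.5039
Discount back 8 years to time 0:
PV = 12976.5039 * (1+0.09)^(-8)
= 12976.5039 * 0.501866
= 6512.4697


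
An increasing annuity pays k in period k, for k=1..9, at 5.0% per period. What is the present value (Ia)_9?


(Ia)_n = sum_{k=1}^{n} k * v^k, v = 1/(1+i)
v = 0.952381
Sum computed term by term:
(Ia)_9 = 33.2347


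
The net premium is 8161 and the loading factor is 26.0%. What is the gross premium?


Gross = net * (1 + loading)
= 8161 * (1 + 0.26)
= 8161 * 1.26
= 10282.86


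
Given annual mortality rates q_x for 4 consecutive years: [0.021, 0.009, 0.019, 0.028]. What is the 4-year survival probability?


p_k = 1 - q_k for each year
Survival = product of (1 - q_k)
= 0.979 * 0.991 * 0.981 * 0.972
= 0.9251


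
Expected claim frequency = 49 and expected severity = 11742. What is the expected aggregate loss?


E[S] = E[N] * E[X]
= 49 * 11742
= 575358


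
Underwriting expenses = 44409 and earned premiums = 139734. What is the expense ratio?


Expense ratio = expenses / premiums
= 44409 / 139734
= 0.3178


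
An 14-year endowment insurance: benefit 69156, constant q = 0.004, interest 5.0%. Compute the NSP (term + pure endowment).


Term component = 2676.5529
Pure endowment = 14_p_x * v^14 * benefit = 0.945433 * 0.505068 * 69156 = 33022.5356
NSP = 35699.0885


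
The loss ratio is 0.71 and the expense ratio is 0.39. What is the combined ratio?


Combined ratio = loss ratio + expense ratio
= 0.71 + 0.39
= 1.1


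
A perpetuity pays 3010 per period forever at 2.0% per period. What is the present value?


PV = PMT / i
= 3010 / 0.02
= 150500.0


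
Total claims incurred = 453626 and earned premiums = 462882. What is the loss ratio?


Loss ratio = claims / premiums
= 453626 / 462882
= 0.98


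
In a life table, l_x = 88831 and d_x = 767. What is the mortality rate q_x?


q_x = d_x / l_x
= 767 / 88831
= 0.0086


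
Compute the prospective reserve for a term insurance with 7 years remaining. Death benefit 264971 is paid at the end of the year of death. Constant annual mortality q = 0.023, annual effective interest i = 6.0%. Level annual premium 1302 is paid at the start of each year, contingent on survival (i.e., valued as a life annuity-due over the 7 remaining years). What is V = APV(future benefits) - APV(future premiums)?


v = 1/(1+i) = 0.943396
APV(future benefits) per unit = sum_{k=0}^{6} k_p_x * q * v^(k+1) = 0.120516
APV(future benefits) = 264971 * 0.120516 = 31933.2585
Life annuity-due factor ä_{x:7} = sum_{k=0}^{6} k_p_x * v^k = 5.554218
APV(future premiums) = 1302 * 5.554218 = 7231.5918
V = 31933.2585 - 7231.5918
= 24701.6667


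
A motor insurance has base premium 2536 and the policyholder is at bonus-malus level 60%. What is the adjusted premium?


adjusted = base * BM_level / 100
= 2536 * 60 / 100
= 2536 * 0.6
= 1521.6


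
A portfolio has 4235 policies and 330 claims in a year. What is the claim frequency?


frequency = claims / policies
= 330 / 4235
= 0.0779


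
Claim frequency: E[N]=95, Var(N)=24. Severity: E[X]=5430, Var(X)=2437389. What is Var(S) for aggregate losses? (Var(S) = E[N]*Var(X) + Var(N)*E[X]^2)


Var(S) = E[N]*Var(X) + Var(N)*E[X]^2
= 95*2437389 + 24*5430^2
= 231551955 + 707637600
= 9.3919e+08


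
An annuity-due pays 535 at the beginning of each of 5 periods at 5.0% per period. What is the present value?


PV_due = PMT * (1-(1+i)^(-n))/i * (1+i)
PV_immediate = 2316.27
PV_due = 2316.27 * 1.05
= 2432.0835


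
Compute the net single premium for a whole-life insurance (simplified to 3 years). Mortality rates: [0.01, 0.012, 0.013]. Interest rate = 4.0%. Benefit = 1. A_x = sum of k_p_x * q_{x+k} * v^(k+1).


v = 0.961538
Year 0: k_p_x=1.0, q=0.01, term=0.009615
Year 1: k_p_x=0.99, q=0.012, term=0.010984
Year 2: k_p_x=0.97812, q=0.013, term=0.011304
A_x = 0.0319


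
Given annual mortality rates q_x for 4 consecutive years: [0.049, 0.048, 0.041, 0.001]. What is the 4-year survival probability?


p_k = 1 - q_k for each year
Survival = product of (1 - q_k)
= 0.951 * 0.952 * 0.959 * 0.999
= 0.8674


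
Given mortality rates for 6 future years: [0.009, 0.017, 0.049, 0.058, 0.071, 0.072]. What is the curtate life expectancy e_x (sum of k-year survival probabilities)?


e_x = sum_{k=1}^{n} k_p_x
k_p_x values:
  1_p_x = 0.991
  2_p_x = 0.974153
  3_p_x = 0.92642
  4_p_x = 0.872687
  5_p_x = 0.810726
  6_p_x = 0.752354
e_x = 5.3273


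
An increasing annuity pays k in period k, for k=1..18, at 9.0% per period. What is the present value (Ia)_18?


(Ia)_n = sum_{k=1}^{n} k * v^k, v = 1/(1+i)
v = 0.917431
Sum computed term by term:
(Ia)_18 = 63.6416


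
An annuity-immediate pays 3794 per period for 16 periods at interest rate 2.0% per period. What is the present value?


PV = PMT * (1 - (1+i)^(-n)) / i
= 3794 * (1 - (1+0.02)^(-16)) / 0.02
= 3794 * (1 - 0.728446) / 0.02
= 3794 * 13.577709
= 51513.8291


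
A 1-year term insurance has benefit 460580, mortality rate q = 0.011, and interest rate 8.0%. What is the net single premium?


NSP = benefit * q * v
v = 1/(1+i) = 0.925926
NSP = 460580 * 0.011 * 0.925926
= 4691.0926


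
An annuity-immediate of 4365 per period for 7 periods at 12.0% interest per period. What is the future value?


FV = PMT * ((1+i)^n - 1) / i
= 4365 * ((1.12)^7 - 1) / 0.12
= 4365 * (2.210681 - 1) / 0.12
= 44038.5362


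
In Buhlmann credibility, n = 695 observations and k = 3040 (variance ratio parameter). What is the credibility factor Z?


Z = n / (n + k)
= 695 / (695 + 3040)
= 695 / 3735
= 0.1861


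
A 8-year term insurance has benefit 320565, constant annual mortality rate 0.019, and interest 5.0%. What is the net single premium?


NSP = benefit * sum_{k=0}^{n-1} k_p_x * q * v^(k+1)
With constant q=0.019, v=0.952381
Sum = 0.115501
NSP = 320565 * 0.115501
= 37025.7214


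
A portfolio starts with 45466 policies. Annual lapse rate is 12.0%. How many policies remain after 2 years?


remaining = initial * (1 - lapse)^years
= 45466 * (1 - 0.12)^2
= 45466 * 0.7744
= 35208.8704


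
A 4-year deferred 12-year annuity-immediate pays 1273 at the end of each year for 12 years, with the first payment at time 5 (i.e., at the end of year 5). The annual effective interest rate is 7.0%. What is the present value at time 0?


PV at time 4 of the 12-year annuity-immediate:
a_n = 1273 * (1-(1+0.07)^(-12))/0.07 = 10111.0397
Discount back 4 years to time 0:
PV = 10111.0397 * (1+0.07)^(-4)
= 10111.0397 * 0.762895
= 7713.6637


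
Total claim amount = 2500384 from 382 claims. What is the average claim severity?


severity = total / number
= 2500384 / 382
= 6545.5079


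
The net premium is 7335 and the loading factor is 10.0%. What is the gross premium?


Gross = net * (1 + loading)
= 7335 * (1 + 0.1)
= 7335 * 1.1
= 8068.5


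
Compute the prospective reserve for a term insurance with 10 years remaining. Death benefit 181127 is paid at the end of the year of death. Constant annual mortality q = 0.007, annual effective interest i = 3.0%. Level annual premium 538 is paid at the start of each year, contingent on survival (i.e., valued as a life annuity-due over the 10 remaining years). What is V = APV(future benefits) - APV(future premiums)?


v = 1/(1+i) = 0.970874
APV(future benefits) per unit = sum_{k=0}^{9} k_p_x * q * v^(k+1) = 0.057964
APV(future benefits) = 181127 * 0.057964 = 10498.8812
Life annuity-due factor ä_{x:10} = sum_{k=0}^{9} k_p_x * v^k = 8.529018
APV(future premiums) = 538 * 8.529018 = 4588.6115
V = 10498.8812 - 4588.6115
= 5910.2697


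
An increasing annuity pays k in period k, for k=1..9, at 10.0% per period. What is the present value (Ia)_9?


(Ia)_n = sum_{k=1}^{n} k * v^k, v = 1/(1+i)
v = 0.909091
Sum computed term by term:
(Ia)_9 = 25.1805


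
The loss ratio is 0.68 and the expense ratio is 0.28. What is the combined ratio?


Combined ratio = loss ratio + expense ratio
= 0.68 + 0.28
= 0.96


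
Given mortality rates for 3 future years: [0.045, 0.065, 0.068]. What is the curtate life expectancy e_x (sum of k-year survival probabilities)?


e_x = sum_{k=1}^{n} k_p_x
k_p_x values:
  1_p_x = 0.955
  2_p_x = 0.892925
  3_p_x = 0.832206
e_x = 2.6801


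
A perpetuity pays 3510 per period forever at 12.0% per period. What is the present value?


PV = PMT / i
= 3510 / 0.12
= 29250.0


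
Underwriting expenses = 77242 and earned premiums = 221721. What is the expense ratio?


Expense ratio = expenses / premiums
= 77242 / 221721
= 0.3484


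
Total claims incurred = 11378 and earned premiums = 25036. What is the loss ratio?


Loss ratio = claims / premiums
= 11378 / 25036
= 0.4545


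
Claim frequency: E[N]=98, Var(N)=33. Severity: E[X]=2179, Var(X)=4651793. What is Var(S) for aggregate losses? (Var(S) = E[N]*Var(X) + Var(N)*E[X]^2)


Var(S) = E[N]*Var(X) + Var(N)*E[X]^2
= 98*4651793 + 33*2179^2
= 455875714 + 156685353
= 6.1256e+08


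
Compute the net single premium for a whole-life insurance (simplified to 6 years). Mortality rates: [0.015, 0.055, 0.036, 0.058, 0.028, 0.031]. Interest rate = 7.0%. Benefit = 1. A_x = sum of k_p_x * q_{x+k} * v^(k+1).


v = 0.934579
Year 0: k_p_x=1.0, q=0.015, term=0.014019
Year 1: k_p_x=0.985, q=0.055, term=0.047319
Year 2: k_p_x=0.930825, q=0.036, term=0.027354
Year 3: k_p_x=0.897315, q=0.058, term=0.039704
Year 4: k_p_x=0.845271, q=0.028, term=0.016875
Year 5: k_p_x=0.821603, q=0.031, term=0.016972
A_x = 0.1622


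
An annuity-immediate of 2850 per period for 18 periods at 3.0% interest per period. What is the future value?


FV = PMT * ((1+i)^n - 1) / i
= 2850 * ((1.03)^18 - 1) / 0.03
= 2850 * (1.702433 - 1) / 0.03
= 66731.1408


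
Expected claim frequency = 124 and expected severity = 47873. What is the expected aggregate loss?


E[S] = E[N] * E[X]
= 124 * 47873
= 5.9363e+06


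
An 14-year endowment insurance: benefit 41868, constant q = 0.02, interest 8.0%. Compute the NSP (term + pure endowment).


Term component = 6225.0538
Pure endowment = 14_p_x * v^14 * benefit = 0.753642 * 0.340461 * 41868 = 10742.7309
NSP = 16967.7847


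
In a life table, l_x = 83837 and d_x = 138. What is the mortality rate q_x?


q_x = d_x / l_x
= 138 / 83837
= 0.0016


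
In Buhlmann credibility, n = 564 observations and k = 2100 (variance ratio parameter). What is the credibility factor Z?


Z = n / (n + k)
= 564 / (564 + 2100)
= 564 / 2664
= 0.2117


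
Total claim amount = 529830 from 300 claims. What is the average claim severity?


severity = total / number
= 529830 / 300
= 1766.1


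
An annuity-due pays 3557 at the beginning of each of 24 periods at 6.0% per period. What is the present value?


PV_due = PMT * (1-(1+i)^(-n))/i * (1+i)
PV_immediate = 44641.6217
PV_due = 44641.6217 * 1.06
= 47320.119


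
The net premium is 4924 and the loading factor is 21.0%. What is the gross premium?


Gross = net * (1 + loading)
= 4924 * (1 + 0.21)
= 4924 * 1.21
= 5958.04


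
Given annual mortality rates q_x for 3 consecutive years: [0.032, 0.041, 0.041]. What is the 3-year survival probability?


p_k = 1 - q_k for each year
Survival = product of (1 - q_k)
= 0.968 * 0.959 * 0.959
= 0.8903


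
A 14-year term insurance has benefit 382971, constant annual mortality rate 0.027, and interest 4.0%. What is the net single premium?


NSP = benefit * sum_{k=0}^{n-1} k_p_x * q * v^(k+1)
With constant q=0.027, v=0.961538
Sum = 0.244349
NSP = 382971 * 0.244349
= 93578.5781


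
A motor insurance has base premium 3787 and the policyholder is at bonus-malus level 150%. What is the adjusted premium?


adjusted = base * BM_level / 100
= 3787 * 150 / 100
= 3787 * 1.5
= 5680.5


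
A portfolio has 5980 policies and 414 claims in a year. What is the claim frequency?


frequency = claims / policies
= 414 / 5980
= 0.0692


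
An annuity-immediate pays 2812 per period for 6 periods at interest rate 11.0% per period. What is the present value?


PV = PMT * (1 - (1+i)^(-n)) / i
= 2812 * (1 - (1+0.11)^(-6)) / 0.11
= 2812 * (1 - 0.534641) / 0.11
= 2812 * 4.230538
= 11896.2724


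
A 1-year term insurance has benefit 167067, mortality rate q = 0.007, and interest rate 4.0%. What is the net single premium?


NSP = benefit * q * v
v = 1/(1+i) = 0.961538
NSP = 167067 * 0.007 * 0.961538
= 1124.4894


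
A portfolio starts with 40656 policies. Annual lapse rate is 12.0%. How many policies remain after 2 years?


remaining = initial * (1 - lapse)^years
= 40656 * (1 - 0.12)^2
= 40656 * 0.7744
= 31484.0064


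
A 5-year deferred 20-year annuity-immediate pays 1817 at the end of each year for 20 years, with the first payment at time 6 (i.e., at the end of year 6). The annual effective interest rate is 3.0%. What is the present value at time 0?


PV at time 5 of the 20-year annuity-immediate:
a_n = 1817 * (1-(1+0.03)^(-20))/0.03 = 27032.3718
Discount back 5 years to time 0:
PV = 27032.3718 * (1+0.03)^(-5)
= 27032.3718 * 0.862609
= 23318.3614


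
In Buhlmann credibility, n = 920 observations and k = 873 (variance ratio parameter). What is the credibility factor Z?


Z = n / (n + k)
= 920 / (920 + 873)
= 920 / 1793
= 0.5131


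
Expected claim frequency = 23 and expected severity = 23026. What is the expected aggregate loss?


E[S] = E[N] * E[X]
= 23 * 23026
= 529598


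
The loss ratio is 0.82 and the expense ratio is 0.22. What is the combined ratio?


Combined ratio = loss ratio + expense ratio
= 0.82 + 0.22
= 1.04


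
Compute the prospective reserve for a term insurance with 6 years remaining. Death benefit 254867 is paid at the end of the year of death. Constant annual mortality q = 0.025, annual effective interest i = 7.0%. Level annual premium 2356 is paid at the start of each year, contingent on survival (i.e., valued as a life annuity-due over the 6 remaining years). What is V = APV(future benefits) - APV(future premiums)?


v = 1/(1+i) = 0.934579
APV(future benefits) per unit = sum_{k=0}^{5} k_p_x * q * v^(k+1) = 0.112518
APV(future benefits) = 254867 * 0.112518 = 28676.9989
Life annuity-due factor ä_{x:6} = sum_{k=0}^{5} k_p_x * v^k = 4.815749
APV(future premiums) = 2356 * 4.815749 = 11345.9051
V = 28676.9989 - 11345.9051
= 17331.0938


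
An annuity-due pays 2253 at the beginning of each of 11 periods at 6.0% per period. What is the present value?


PV_due = PMT * (1-(1+i)^(-n))/i * (1+i)
PV_immediate = 17769.1284
PV_due = 17769.1284 * 1.06
= 18835.2761


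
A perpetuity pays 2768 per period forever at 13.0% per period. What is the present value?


PV = PMT / i
= 2768 / 0.13
= 21292.3077


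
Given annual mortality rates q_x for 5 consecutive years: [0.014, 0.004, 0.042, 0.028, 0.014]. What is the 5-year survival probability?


p_k = 1 - q_k for each year
Survival = product of (1 - q_k)
= 0.986 * 0.996 * 0.958 * 0.972 * 0.986
= 0.9017


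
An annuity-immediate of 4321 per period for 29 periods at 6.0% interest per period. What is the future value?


FV = PMT * ((1+i)^n - 1) / i
= 4321 * ((1.06)^29 - 1) / 0.06
= 4321 * (5.418388 - 1) / 0.06
= 318197.5685


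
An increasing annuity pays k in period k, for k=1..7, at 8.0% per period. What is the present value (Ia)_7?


(Ia)_n = sum_{k=1}^{n} k * v^k, v = 1/(1+i)
v = 0.925926
Sum computed term by term:
(Ia)_7 = 19.2306


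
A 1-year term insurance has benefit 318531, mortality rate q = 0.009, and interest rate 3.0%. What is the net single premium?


NSP = benefit * q * v
v = 1/(1+i) = 0.970874
NSP = 318531 * 0.009 * 0.970874
= 2783.2806


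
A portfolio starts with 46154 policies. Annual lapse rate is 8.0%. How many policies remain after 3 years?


remaining = initial * (1 - lapse)^years
= 46154 * (1 - 0.08)^3
= 46154 * 0.778688
= 35939.566


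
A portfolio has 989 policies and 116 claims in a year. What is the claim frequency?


frequency = claims / policies
= 116 / 989
= 0.1173


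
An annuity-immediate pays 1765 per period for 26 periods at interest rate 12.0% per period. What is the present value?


PV = PMT * (1 - (1+i)^(-n)) / i
= 1765 * (1 - (1+0.12)^(-26)) / 0.12
= 1765 * (1 - 0.052521) / 0.12
= 1765 * 7.89566
= 13935.8398


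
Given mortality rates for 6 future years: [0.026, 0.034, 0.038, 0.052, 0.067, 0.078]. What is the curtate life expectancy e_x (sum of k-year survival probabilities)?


e_x = sum_{k=1}^{n} k_p_x
k_p_x values:
  1_p_x = 0.974
  2_p_x = 0.940884
  3_p_x = 0.90513
  4_p_x = 0.858064
  5_p_x = 0.800573
  6_p_x = 0.738129
e_x = 5.2168


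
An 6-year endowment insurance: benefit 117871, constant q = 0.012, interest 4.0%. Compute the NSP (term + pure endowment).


Term component = 7205.7655
Pure endowment = 6_p_x * v^6 * benefit = 0.930126 * 0.790315 * 117871 = 86646.0162
NSP = 93851.7817


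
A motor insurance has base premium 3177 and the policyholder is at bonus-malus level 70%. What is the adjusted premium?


adjusted = base * BM_level / 100
= 3177 * 70 / 100
= 3177 * 0.7
= 2223.9


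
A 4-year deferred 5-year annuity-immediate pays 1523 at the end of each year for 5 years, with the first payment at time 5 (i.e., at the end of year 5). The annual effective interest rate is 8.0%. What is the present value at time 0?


PV at time 4 of the 5-year annuity-immediate:
a_n = 1523 * (1-(1+0.08)^(-5))/0.08 = 6080.8974
Discount back 4 years to time 0:
PV = 6080.8974 * (1+0.08)^(-4)
= 6080.8974 * 0.73503
= 4469.6411


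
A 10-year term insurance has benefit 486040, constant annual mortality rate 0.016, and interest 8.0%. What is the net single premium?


NSP = benefit * sum_{k=0}^{n-1} k_p_x * q * v^(k+1)
With constant q=0.016, v=0.925926
Sum = 0.100967
NSP = 486040 * 0.100967
= 49074.0733


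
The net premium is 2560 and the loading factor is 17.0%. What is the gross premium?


Gross = net * (1 + loading)
= 2560 * (1 + 0.17)
= 2560 * 1.17
= 2995.2


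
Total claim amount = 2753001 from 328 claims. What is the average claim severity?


severity = total / number
= 2753001 / 328
= 8393.2957


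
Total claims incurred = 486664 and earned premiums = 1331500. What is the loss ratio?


Loss ratio = claims / premiums
= 486664 / 1331500
= 0.3655


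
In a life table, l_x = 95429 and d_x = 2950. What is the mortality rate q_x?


q_x = d_x / l_x
= 2950 / 95429
= 0.0309


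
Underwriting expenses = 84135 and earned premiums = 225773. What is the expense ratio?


Expense ratio = expenses / premiums
= 84135 / 225773
= 0.3727


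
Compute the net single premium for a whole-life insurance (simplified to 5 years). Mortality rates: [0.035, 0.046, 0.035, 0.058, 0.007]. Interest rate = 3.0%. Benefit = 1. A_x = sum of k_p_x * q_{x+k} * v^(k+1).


v = 0.970874
Year 0: k_p_x=1.0, q=0.035, term=0.033981
Year 1: k_p_x=0.965, q=0.046, term=0.041842
Year 2: k_p_x=0.92061, q=0.035, term=0.029487
Year 3: k_p_x=0.888389, q=0.058, term=0.045781
Year 4: k_p_x=0.836862, q=0.007, term=0.005053
A_x = 0.1561


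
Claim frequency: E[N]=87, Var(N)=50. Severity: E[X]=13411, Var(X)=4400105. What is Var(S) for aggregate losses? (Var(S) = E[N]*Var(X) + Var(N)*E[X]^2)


Var(S) = E[N]*Var(X) + Var(N)*E[X]^2
= 87*4400105 + 50*13411^2
= 382809135 + 8992746050
= 9.3756e+09


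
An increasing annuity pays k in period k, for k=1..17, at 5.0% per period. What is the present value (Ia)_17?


(Ia)_n = sum_{k=1}^{n} k * v^k, v = 1/(1+i)
v = 0.952381
Sum computed term by term:
(Ia)_17 = 88.4145


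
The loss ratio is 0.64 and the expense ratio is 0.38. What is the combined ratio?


Combined ratio = loss ratio + expense ratio
= 0.64 + 0.38
= 1.02


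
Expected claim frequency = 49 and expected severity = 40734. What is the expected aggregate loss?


E[S] = E[N] * E[X]
= 49 * 40734
= 1.9960e+06


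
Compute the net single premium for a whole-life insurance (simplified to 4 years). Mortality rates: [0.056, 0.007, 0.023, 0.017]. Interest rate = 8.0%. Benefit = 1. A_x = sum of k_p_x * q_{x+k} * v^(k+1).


v = 0.925926
Year 0: k_p_x=1.0, q=0.056, term=0.051852
Year 1: k_p_x=0.944, q=0.007, term=0.005665
Year 2: k_p_x=0.937392, q=0.023, term=0.017115
Year 3: k_p_x=0.915832, q=0.017, term=0.011444
A_x = 0.0861


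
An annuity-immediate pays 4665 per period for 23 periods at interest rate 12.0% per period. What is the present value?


PV = PMT * (1 - (1+i)^(-n)) / i
= 4665 * (1 - (1+0.12)^(-23)) / 0.12
= 4665 * (1 - 0.073788) / 0.12
= 4665 * 7.718434
= 36006.4932


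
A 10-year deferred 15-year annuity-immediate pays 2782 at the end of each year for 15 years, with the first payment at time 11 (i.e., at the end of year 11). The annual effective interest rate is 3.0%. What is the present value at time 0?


PV at time 10 of the 15-year annuity-immediate:
a_n = 2782 * (1-(1+0.03)^(-15))/0.03 = 33211.3354
Discount back 10 years to time 0:
PV = 33211.3354 * (1+0.03)^(-10)
= 33211.3354 * 0.744094
= 24712.3526


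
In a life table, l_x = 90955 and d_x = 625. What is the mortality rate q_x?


q_x = d_x / l_x
= 625 / 90955
= 0.0069


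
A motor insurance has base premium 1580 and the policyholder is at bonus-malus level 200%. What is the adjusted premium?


adjusted = base * BM_level / 100
= 1580 * 200 / 100
= 1580 * 2.0
= 3160.0


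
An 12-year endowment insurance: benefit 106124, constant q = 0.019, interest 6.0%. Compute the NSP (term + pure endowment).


Term component = 15447.2694
Pure endowment = 12_p_x * v^12 * benefit = 0.79438 * 0.496969 * 106124 = 41895.8799
NSP = 57343.1493


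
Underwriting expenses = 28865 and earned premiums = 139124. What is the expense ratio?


Expense ratio = expenses / premiums
= 28865 / 139124
= 0.2075


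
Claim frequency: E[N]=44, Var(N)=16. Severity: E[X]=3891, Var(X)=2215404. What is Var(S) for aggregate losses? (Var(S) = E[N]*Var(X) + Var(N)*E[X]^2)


Var(S) = E[N]*Var(X) + Var(N)*E[X]^2
= 44*2215404 + 16*3891^2
= 97477776 + 242238096
= 3.3972e+08


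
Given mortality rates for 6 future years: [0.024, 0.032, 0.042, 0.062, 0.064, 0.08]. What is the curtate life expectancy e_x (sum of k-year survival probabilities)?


e_x = sum_{k=1}^{n} k_p_x
k_p_x values:
  1_p_x = 0.976
  2_p_x = 0.944768
  3_p_x = 0.905088
  4_p_x = 0.848972
  5_p_x = 0.794638
  6_p_x = 0.731067
e_x = 5.2005


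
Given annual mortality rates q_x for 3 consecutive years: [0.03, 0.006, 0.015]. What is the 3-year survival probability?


p_k = 1 - q_k for each year
Survival = product of (1 - q_k)
= 0.97 * 0.994 * 0.985
= 0.9497


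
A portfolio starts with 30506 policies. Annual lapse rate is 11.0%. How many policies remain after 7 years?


remaining = initial * (1 - lapse)^years
= 30506 * (1 - 0.11)^7
= 30506 * 0.442313
= 13493.211


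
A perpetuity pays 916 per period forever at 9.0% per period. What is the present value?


PV = PMT / i
= 916 / 0.09
= 10177.7778


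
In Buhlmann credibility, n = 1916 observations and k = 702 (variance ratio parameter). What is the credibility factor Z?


Z = n / (n + k)
= 1916 / (1916 + 702)
= 1916 / 2618
= 0.7319


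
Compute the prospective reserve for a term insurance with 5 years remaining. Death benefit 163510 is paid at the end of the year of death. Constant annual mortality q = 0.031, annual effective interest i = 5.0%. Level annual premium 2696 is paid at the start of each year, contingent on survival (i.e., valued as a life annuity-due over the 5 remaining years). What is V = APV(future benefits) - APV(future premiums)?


v = 1/(1+i) = 0.952381
APV(future benefits) per unit = sum_{k=0}^{4} k_p_x * q * v^(k+1) = 0.126534
APV(future benefits) = 163510 * 0.126534 = 20689.5387
Life annuity-due factor ä_{x:5} = sum_{k=0}^{4} k_p_x * v^k = 4.285822
APV(future premiums) = 2696 * 4.285822 = 11554.5752
V = 20689.5387 - 11554.5752
= 9134.9635


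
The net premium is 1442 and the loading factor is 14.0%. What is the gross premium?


Gross = net * (1 + loading)
= 1442 * (1 + 0.14)
= 1442 * 1.14
= 1643.88


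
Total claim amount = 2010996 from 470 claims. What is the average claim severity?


severity = total / number
= 2010996 / 470
= 4278.7149


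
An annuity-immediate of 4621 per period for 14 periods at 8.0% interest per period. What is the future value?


FV = PMT * ((1+i)^n - 1) / i
= 4621 * ((1.08)^14 - 1) / 0.08
= 4621 * (2.937194 - 1) / 0.08
= 111897.1467


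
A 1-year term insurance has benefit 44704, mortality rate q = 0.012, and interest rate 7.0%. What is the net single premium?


NSP = benefit * q * v
v = 1/(1+i) = 0.934579
NSP = 44704 * 0.012 * 0.934579
= 501.3533


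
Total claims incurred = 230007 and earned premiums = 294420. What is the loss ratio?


Loss ratio = claims / premiums
= 230007 / 294420
= 0.7812


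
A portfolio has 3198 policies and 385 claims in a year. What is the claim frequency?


frequency = claims / policies
= 385 / 3198
= 0.1204


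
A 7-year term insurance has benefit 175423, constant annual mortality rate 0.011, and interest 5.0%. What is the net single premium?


NSP = benefit * sum_{k=0}^{n-1} k_p_x * q * v^(k+1)
With constant q=0.011, v=0.952381
Sum = 0.06172
NSP = 175423 * 0.06172
= 10827.1892


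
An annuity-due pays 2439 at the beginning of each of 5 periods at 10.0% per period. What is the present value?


PV_due = PMT * (1-(1+i)^(-n))/i * (1+i)
PV_immediate = 9245.7289
PV_due = 9245.7289 * 1.1
= 10170.3018


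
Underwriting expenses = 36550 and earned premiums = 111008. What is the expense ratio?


Expense ratio = expenses / premiums
= 36550 / 111008
= 0.3293


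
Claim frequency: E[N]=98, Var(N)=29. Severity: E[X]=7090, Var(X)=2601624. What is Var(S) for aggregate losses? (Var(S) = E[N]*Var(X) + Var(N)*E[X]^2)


Var(S) = E[N]*Var(X) + Var(N)*E[X]^2
= 98*2601624 + 29*7090^2
= 254959152 + 1457774900
= 1.7127e+09


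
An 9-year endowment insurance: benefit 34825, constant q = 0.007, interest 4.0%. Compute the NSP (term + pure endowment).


Term component = 1765.8485
Pure endowment = 9_p_x * v^9 * benefit = 0.938735 * 0.702587 * 34825 = 22968.5885
NSP = 24734.4371


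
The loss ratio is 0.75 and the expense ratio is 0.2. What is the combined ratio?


Combined ratio = loss ratio + expense ratio
= 0.75 + 0.2
= 0.95


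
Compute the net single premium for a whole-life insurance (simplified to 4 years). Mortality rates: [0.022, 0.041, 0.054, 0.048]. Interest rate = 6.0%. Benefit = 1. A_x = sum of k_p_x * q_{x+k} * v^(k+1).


v = 0.943396
Year 0: k_p_x=1.0, q=0.022, term=0.020755
Year 1: k_p_x=0.978, q=0.041, term=0.035687
Year 2: k_p_x=0.937902, q=0.054, term=0.042524
Year 3: k_p_x=0.887255, q=0.048, term=0.033734
A_x = 0.1327


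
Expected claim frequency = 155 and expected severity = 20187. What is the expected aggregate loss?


E[S] = E[N] * E[X]
= 155 * 20187
= 3.1290e+06


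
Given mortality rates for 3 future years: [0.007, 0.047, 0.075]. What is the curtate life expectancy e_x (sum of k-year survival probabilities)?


e_x = sum_{k=1}^{n} k_p_x
k_p_x values:
  1_p_x = 0.993
  2_p_x = 0.946329
  3_p_x = 0.875354
e_x = 2.8147


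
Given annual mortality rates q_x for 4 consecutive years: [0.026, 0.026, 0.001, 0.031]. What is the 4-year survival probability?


p_k = 1 - q_k for each year
Survival = product of (1 - q_k)
= 0.974 * 0.974 * 0.999 * 0.969
= 0.9183


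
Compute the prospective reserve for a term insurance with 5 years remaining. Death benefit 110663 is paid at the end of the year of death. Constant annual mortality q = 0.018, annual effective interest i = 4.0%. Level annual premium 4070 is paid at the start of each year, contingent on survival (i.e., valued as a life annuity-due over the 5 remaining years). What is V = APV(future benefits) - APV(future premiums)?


v = 1/(1+i) = 0.961538
APV(future benefits) per unit = sum_{k=0}^{4} k_p_x * q * v^(k+1) = 0.07741
APV(future benefits) = 110663 * 0.07741 = 8566.3738
Life annuity-due factor ä_{x:5} = sum_{k=0}^{4} k_p_x * v^k = 4.472552
APV(future premiums) = 4070 * 4.472552 = 18203.2873
V = 8566.3738 - 18203.2873
= -9636.9135
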